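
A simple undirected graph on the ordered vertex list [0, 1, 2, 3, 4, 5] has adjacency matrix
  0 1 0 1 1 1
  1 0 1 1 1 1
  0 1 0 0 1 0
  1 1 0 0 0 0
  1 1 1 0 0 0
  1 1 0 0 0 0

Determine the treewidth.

A width-2 tree decomposition is:
Bags: B1 = {0, 1, 5}  B2 = {0, 1, 4}  B3 = {0, 1, 3}  B4 = {1, 2, 4}
Tree: B1–B2, B1–B3, B2–B4
Each bag holds 3 vertices, so the decomposition has width 2, which upper-bounds the treewidth. For the lower bound, the 3 vertices {0, 1, 3} are pairwise adjacent, and any tree decomposition puts a clique entirely inside one bag — forcing width ≥ 2. Hence tw(G) = 2 exactly.

2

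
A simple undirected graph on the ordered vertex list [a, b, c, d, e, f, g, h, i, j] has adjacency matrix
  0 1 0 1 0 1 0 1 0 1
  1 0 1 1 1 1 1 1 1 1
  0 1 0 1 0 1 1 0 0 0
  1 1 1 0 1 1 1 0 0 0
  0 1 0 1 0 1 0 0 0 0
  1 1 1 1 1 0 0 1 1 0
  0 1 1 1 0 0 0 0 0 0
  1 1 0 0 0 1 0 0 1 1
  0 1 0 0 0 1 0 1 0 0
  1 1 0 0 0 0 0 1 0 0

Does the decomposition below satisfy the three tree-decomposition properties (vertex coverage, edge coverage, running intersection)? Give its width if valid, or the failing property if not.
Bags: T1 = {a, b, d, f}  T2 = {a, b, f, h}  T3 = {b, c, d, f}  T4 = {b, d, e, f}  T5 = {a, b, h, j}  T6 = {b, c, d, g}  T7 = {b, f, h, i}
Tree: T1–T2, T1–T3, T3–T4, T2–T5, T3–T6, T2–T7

Yes; width 3.

Every vertex of G appears in some bag (union = {a, b, c, d, e, f, g, h, i, j}); every edge is covered by a bag; and for each vertex v the set of bags containing v is connected in the bag tree. The decomposition is therefore valid. The largest bag has 4 vertices, so the width is 3.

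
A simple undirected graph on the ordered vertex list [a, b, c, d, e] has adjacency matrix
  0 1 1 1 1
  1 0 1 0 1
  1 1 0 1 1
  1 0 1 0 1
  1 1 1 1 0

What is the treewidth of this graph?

A width-3 tree decomposition is:
Bags: B1 = {a, b, c, e}  B2 = {a, c, d, e}
Tree: B1–B2
Every bag has size at most 4, so the width is 4 − 1 = 3 and tw(G) ≤ 3. Conversely, {a, c, d, e} is a clique of size 4, and the vertices of any clique must share a bag in every tree decomposition; so some bag has ≥ 4 vertices and tw(G) ≥ 3. Hence tw(G) = 3 exactly.

3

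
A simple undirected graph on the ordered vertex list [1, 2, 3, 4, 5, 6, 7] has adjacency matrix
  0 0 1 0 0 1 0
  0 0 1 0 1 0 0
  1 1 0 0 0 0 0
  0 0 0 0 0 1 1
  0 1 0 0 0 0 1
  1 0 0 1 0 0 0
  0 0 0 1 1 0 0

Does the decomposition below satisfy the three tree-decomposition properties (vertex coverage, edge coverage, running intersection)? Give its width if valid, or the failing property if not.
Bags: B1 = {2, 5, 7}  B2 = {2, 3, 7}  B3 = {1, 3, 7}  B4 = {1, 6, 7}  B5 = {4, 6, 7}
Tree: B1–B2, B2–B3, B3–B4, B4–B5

Yes; width 2.

Every vertex of G appears in some bag (union = {1, 2, 3, 4, 5, 6, 7}); every edge is covered by a bag; and for each vertex v the set of bags containing v is connected in the bag tree. The decomposition is therefore valid. The largest bag has 3 vertices, so the width is 2.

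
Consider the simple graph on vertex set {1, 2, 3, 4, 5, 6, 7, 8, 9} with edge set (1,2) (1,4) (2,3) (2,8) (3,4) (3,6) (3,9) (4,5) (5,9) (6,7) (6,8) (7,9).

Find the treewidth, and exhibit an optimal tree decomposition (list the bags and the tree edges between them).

Treewidth 3.
One such decomposition:
Bags: B1 = {1, 4, 5, 9}  B2 = {1, 3, 4, 9}  B3 = {1, 2, 3, 9}  B4 = {2, 3, 7, 9}  B5 = {2, 3, 6, 7}  B6 = {2, 6, 7, 8}
Tree: B1–B2, B2–B3, B3–B4, B4–B5, B5–B6

Each bag holds 4 vertices, so the decomposition has width 3, which upper-bounds the treewidth. For the lower bound: the 4 vertex sets {1,4,5}, {9}, {3}, {2,6,7,8} are disjoint, each induces a connected subgraph, and every pair is joined by at least one edge of G. Contracting each set to a single vertex therefore yields K_{4} as a minor, and since treewidth is minor-monotone, tw(G) ≥ tw(K_{4}) = 3. Therefore the treewidth is 3.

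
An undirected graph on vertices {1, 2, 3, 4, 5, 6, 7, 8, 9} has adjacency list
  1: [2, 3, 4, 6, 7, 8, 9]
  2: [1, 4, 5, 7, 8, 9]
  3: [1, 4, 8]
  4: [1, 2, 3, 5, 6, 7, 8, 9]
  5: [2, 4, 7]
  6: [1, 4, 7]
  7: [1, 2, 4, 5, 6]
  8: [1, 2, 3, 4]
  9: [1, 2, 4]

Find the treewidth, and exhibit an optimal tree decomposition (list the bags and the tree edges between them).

The largest bag has 4 vertices, giving width 3; this decomposition certifies tw(G) ≤ 3. On the other hand G contains the 4-clique {1, 2, 4, 8}. A clique must lie in a single bag of any decomposition, so no decomposition can have width below 3. Hence tw(G) = 3 exactly.

Treewidth 3.
Bags: B1 = {1, 4, 6, 7}  B2 = {1, 2, 4, 7}  B3 = {1, 2, 4, 9}  B4 = {1, 2, 4, 8}  B5 = {2, 4, 5, 7}  B6 = {1, 3, 4, 8}
Tree: B1–B2, B2–B3, B3–B4, B2–B5, B4–B6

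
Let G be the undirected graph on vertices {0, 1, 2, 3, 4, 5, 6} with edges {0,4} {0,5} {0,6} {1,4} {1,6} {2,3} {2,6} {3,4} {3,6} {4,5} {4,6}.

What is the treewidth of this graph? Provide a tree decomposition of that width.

Each bag holds 3 vertices, so the decomposition has width 2, which upper-bounds the treewidth. For the lower bound, the 3 vertices {2, 3, 6} are pairwise adjacent, and any tree decomposition puts a clique entirely inside one bag — forcing width ≥ 2. Combining the bounds, tw(G) = 2.

Treewidth 2.
Bags: B1 = {3, 4, 6}  B2 = {1, 4, 6}  B3 = {0, 4, 6}  B4 = {2, 3, 6}  B5 = {0, 4, 5}
Tree: B1–B2, B2–B3, B1–B4, B3–B5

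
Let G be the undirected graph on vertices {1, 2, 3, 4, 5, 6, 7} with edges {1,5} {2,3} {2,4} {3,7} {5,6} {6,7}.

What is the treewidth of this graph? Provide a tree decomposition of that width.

The largest bag has 2 vertices, giving width 1; this decomposition certifies tw(G) ≤ 1. Since G has at least one edge (e.g. 4–2), it is not an edgeless graph, so tw(G) ≥ 1. The upper and lower bounds meet at 1, so that is the treewidth.

Treewidth 1.
One such decomposition:
Bags: B1 = {2, 4}  B2 = {2, 3}  B3 = {3, 7}  B4 = {6, 7}  B5 = {5, 6}  B6 = {1, 5}
Tree: B1–B2, B2–B3, B3–B4, B4–B5, B5–B6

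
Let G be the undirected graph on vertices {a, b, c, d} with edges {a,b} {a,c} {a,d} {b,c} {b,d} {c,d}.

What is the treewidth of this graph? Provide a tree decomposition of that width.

With just one bag of size 4, the width is 4 − 1 = 3, so tw(G) ≤ 3. On the other hand G contains the 4-clique {a, b, c, d}. A clique must lie in a single bag of any decomposition, so no decomposition can have width below 3. Therefore the treewidth is 3.

Treewidth 3.
One such decomposition:
Bags: B1 = {a, b, c, d}
Tree: (single bag)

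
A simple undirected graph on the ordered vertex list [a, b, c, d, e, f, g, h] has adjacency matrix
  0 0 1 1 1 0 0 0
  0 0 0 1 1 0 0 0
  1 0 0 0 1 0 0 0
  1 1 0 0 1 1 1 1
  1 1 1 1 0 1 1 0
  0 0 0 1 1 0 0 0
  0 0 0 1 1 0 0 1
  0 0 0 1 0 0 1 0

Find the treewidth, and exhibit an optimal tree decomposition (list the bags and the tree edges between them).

Treewidth 2.
One such decomposition:
Bags: B1 = {d, g, h}  B2 = {d, e, g}  B3 = {a, d, e}  B4 = {d, e, f}  B5 = {b, d, e}  B6 = {a, c, e}
Tree: B1–B2, B2–B3, B3–B4, B4–B5, B3–B6

The largest bag has 3 vertices, giving width 2; this decomposition certifies tw(G) ≤ 2. For the lower bound, the 3 vertices {d, e, g} are pairwise adjacent, and any tree decomposition puts a clique entirely inside one bag — forcing width ≥ 2. Therefore the treewidth is 2.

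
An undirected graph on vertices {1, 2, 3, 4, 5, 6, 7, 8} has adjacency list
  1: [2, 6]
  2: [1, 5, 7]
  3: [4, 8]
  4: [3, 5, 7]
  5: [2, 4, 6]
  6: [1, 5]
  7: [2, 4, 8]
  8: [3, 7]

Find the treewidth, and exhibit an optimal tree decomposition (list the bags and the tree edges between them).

Treewidth 2.
One such decomposition:
Bags: B1 = {3, 4, 8}  B2 = {4, 7, 8}  B3 = {4, 5, 7}  B4 = {2, 5, 7}  B5 = {2, 5, 6}  B6 = {1, 2, 6}
Tree: B1–B2, B2–B3, B3–B4, B4–B5, B5–B6

The largest bag has 3 vertices, giving width 2; this decomposition certifies tw(G) ≤ 2. For the lower bound, G contains the cycle 3–8–7–4–3, so G is not a forest; only forests have treewidth ≤ 1, hence tw(G) ≥ 2. Combining the bounds, tw(G) = 2.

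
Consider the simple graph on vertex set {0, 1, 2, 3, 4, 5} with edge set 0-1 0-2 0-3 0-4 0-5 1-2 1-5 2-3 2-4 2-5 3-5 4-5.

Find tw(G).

A width-3 tree decomposition is:
Bags: B1 = {0, 2, 4, 5}  B2 = {0, 1, 2, 5}  B3 = {0, 2, 3, 5}
Tree: B1–B2, B1–B3
The largest bag has 4 vertices, giving width 3; this decomposition certifies tw(G) ≤ 3. For the lower bound, the 4 vertices {0, 1, 2, 5} are pairwise adjacent, and any tree decomposition puts a clique entirely inside one bag — forcing width ≥ 3. The upper and lower bounds meet at 3, so that is the treewidth.

3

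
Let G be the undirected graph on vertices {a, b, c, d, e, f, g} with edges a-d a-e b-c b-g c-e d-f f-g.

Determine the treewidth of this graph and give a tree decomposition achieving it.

Treewidth 2.
One optimal decomposition is:
Bags: B1 = {a, c, e}  B2 = {a, b, c}  B3 = {a, b, g}  B4 = {a, f, g}  B5 = {a, d, f}
Tree: B1–B2, B2–B3, B3–B4, B4–B5

Every bag has size at most 3, so the width is 3 − 1 = 2 and tw(G) ≤ 2. The edges a–e–c–b–g–f–d–a form a cycle, so G is not a tree and its treewidth is at least 2. Hence tw(G) = 2 exactly.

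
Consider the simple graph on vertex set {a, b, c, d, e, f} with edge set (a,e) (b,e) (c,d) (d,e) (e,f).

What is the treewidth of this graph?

1

A width-1 tree decomposition is:
Bags: B1 = {d, e}  B2 = {e, f}  B3 = {c, d}  B4 = {a, e}  B5 = {b, e}
Tree: B1–B2, B1–B3, B1–B4, B2–B5
Each bag holds 2 vertices, so the decomposition has width 1, which upper-bounds the treewidth. Since G has at least one edge (e.g. d–e), it is not an edgeless graph, so tw(G) ≥ 1. Combining the bounds, tw(G) = 1.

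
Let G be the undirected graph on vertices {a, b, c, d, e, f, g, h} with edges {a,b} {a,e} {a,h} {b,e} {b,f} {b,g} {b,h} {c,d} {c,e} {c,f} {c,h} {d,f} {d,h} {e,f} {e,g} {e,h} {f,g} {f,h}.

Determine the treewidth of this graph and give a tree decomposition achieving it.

Treewidth 3.
One such decomposition:
Bags: B1 = {b, e, f, h}  B2 = {b, e, f, g}  B3 = {a, b, e, h}  B4 = {c, e, f, h}  B5 = {c, d, f, h}
Tree: B1–B2, B1–B3, B1–B4, B4–B5

Each bag holds 4 vertices, so the decomposition has width 3, which upper-bounds the treewidth. On the other hand G contains the 4-clique {a, b, e, h}. A clique must lie in a single bag of any decomposition, so no decomposition can have width below 3. Hence tw(G) = 3 exactly.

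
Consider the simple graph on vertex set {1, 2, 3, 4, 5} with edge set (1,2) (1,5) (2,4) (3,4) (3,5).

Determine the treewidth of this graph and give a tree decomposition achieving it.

The largest bag has 3 vertices, giving width 2; this decomposition certifies tw(G) ≤ 2. For the lower bound, G contains the cycle 4–3–5–1–2–4, so G is not a forest; only forests have treewidth ≤ 1, hence tw(G) ≥ 2. Hence tw(G) = 2 exactly.

Treewidth 2.
One such decomposition:
Bags: B1 = {3, 4, 5}  B2 = {1, 4, 5}  B3 = {1, 2, 4}
Tree: B1–B2, B2–B3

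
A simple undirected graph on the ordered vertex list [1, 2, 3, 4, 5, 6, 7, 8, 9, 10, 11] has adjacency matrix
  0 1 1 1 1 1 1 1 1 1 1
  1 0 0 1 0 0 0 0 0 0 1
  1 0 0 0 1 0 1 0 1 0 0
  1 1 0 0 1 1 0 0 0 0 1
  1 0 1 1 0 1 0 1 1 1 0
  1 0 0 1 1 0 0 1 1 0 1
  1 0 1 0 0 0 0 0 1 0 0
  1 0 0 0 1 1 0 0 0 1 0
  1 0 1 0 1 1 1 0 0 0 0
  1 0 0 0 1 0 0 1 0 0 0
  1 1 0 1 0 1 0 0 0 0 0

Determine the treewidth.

3

A width-3 tree decomposition is:
Bags: B1 = {1, 5, 6, 9}  B2 = {1, 5, 6, 8}  B3 = {1, 4, 5, 6}  B4 = {1, 3, 5, 9}  B5 = {1, 5, 8, 10}  B6 = {1, 3, 7, 9}  B7 = {1, 4, 6, 11}  B8 = {1, 2, 4, 11}
Tree: B1–B2, B2–B3, B1–B4, B2–B5, B4–B6, B3–B7, B7–B8
The largest bag has 4 vertices, giving width 3; this decomposition certifies tw(G) ≤ 3. On the other hand G contains the 4-clique {1, 2, 4, 11}. A clique must lie in a single bag of any decomposition, so no decomposition can have width below 3. Hence tw(G) = 3 exactly.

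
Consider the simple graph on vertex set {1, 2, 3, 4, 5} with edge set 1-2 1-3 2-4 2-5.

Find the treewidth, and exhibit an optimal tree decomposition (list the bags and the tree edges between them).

Treewidth 1.
Bags: B1 = {1, 2}  B2 = {2, 4}  B3 = {2, 5}  B4 = {1, 3}
Tree: B1–B2, B2–B3, B1–B4

Each bag holds 2 vertices, so the decomposition has width 1, which upper-bounds the treewidth. Any graph with an edge has treewidth ≥ 1, and G has the edge 2–1. The upper and lower bounds meet at 1, so that is the treewidth.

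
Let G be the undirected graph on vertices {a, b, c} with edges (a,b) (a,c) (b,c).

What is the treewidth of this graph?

A width-2 tree decomposition is:
Bags: B1 = {a, b, c}
Tree: (single bag)
A single bag containing all 3 vertices is trivially a valid decomposition of width 2. On the other hand G contains the 3-clique {a, b, c}. A clique must lie in a single bag of any decomposition, so no decomposition can have width below 2. Therefore the treewidth is 2.

2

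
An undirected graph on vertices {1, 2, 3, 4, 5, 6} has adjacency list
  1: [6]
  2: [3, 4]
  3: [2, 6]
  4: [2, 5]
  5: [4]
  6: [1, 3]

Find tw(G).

A width-1 tree decomposition is:
Bags: B1 = {4, 5}  B2 = {2, 4}  B3 = {2, 3}  B4 = {3, 6}  B5 = {1, 6}
Tree: B1–B2, B2–B3, B3–B4, B4–B5
Each bag holds 2 vertices, so the decomposition has width 1, which upper-bounds the treewidth. Any graph with an edge has treewidth ≥ 1, and G has the edge 5–4. Therefore the treewidth is 1.

1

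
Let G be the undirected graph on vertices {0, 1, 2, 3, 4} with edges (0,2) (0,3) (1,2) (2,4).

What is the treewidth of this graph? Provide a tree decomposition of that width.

Each bag holds 2 vertices, so the decomposition has width 1, which upper-bounds the treewidth. G has an edge, so its treewidth is at least 1. Therefore the treewidth is 1.

Treewidth 1.
One such decomposition:
Bags: B1 = {0, 2}  B2 = {2, 4}  B3 = {1, 2}  B4 = {0, 3}
Tree: B1–B2, B1–B3, B1–B4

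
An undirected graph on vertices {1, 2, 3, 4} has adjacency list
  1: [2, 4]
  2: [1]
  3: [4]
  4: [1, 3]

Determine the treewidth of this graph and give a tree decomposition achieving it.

Each bag holds 2 vertices, so the decomposition has width 1, which upper-bounds the treewidth. Since G has at least one edge (e.g. 2–1), it is not an edgeless graph, so tw(G) ≥ 1. Hence tw(G) = 1 exactly.

Treewidth 1.
One such decomposition:
Bags: B1 = {1, 2}  B2 = {1, 4}  B3 = {3, 4}
Tree: B1–B2, B2–B3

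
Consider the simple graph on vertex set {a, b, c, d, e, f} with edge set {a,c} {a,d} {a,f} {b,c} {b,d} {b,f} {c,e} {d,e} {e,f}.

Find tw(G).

A width-3 tree decomposition is:
Bags: B1 = {a, b, e, f}  B2 = {a, b, d, e}  B3 = {a, b, c, e}
Tree: B1–B2, B2–B3
The largest bag has 4 vertices, giving width 3; this decomposition certifies tw(G) ≤ 3. For the lower bound: the 4 vertex sets {b,f}, {d,e}, {a}, {c} are disjoint, each induces a connected subgraph, and every pair is joined by at least one edge of G. Contracting each set to a single vertex therefore yields K_{4} as a minor, and since treewidth is minor-monotone, tw(G) ≥ tw(K_{4}) = 3. Hence tw(G) = 3 exactly.

3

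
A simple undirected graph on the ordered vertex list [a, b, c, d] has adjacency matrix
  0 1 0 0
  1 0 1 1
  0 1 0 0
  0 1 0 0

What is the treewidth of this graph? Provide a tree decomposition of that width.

Every bag has size at most 2, so the width is 2 − 1 = 1 and tw(G) ≤ 1. Since G has at least one edge (e.g. b–c), it is not an edgeless graph, so tw(G) ≥ 1. The upper and lower bounds meet at 1, so that is the treewidth.

Treewidth 1.
One optimal decomposition is:
Bags: B1 = {b, c}  B2 = {b, d}  B3 = {a, b}
Tree: B1–B2, B2–B3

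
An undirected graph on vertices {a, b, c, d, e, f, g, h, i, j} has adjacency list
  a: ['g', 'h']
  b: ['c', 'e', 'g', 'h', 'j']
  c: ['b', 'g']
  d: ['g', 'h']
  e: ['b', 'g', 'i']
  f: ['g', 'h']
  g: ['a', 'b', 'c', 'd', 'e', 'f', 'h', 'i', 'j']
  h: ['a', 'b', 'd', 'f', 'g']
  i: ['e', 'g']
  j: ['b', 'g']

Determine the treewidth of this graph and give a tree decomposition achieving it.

Each bag holds 3 vertices, so the decomposition has width 2, which upper-bounds the treewidth. On the other hand G contains the 3-clique {d, g, h}. A clique must lie in a single bag of any decomposition, so no decomposition can have width below 2. Therefore the treewidth is 2.

Treewidth 2.
One optimal decomposition is:
Bags: B1 = {f, g, h}  B2 = {a, g, h}  B3 = {b, g, h}  B4 = {d, g, h}  B5 = {b, e, g}  B6 = {b, g, j}  B7 = {e, g, i}  B8 = {b, c, g}
Tree: B1–B2, B1–B3, B2–B4, B3–B5, B5–B6, B5–B7, B5–B8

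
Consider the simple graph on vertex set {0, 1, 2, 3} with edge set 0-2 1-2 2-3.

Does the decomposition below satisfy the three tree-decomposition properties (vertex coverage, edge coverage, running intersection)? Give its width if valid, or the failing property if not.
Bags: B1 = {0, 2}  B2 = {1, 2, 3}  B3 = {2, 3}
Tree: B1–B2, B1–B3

No — bags containing vertex 3 are not connected in the tree.

A tree decomposition must satisfy three properties: every vertex lies in some bag; for every edge, both endpoints lie together in some bag; and for every vertex, the bags containing it form a connected subtree. Here bags containing vertex 3 are not connected in the tree, so the decomposition is invalid.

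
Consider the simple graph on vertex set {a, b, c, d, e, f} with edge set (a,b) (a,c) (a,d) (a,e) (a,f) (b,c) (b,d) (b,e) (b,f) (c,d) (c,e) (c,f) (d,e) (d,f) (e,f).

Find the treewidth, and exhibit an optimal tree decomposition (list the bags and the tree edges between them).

A single bag containing all 6 vertices is trivially a valid decomposition of width 5. For the lower bound, the 6 vertices {a, b, c, d, e, f} are pairwise adjacent, and any tree decomposition puts a clique entirely inside one bag — forcing width ≥ 5. Combining the bounds, tw(G) = 5.

Treewidth 5.
One optimal decomposition is:
Bags: B1 = {a, b, c, d, e, f}
Tree: (single bag)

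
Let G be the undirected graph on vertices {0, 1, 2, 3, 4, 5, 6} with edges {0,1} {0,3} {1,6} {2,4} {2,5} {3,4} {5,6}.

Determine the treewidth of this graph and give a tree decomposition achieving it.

Each bag holds 3 vertices, so the decomposition has width 2, which upper-bounds the treewidth. For the lower bound, G contains the cycle 4–2–5–6–1–0–3–4, so G is not a forest; only forests have treewidth ≤ 1, hence tw(G) ≥ 2. The upper and lower bounds meet at 2, so that is the treewidth.

Treewidth 2.
Bags: B1 = {2, 4, 5}  B2 = {4, 5, 6}  B3 = {1, 4, 6}  B4 = {0, 1, 4}  B5 = {0, 3, 4}
Tree: B1–B2, B2–B3, B3–B4, B4–B5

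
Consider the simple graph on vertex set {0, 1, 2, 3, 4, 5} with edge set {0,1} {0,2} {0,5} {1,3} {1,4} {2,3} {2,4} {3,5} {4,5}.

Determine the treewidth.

A width-3 tree decomposition is:
Bags: B1 = {0, 1, 3, 4}  B2 = {0, 3, 4, 5}  B3 = {0, 2, 3, 4}
Tree: B1–B2, B2–B3
Each bag holds 4 vertices, so the decomposition has width 3, which upper-bounds the treewidth. For the lower bound: the 4 vertex sets {1,4}, {3,5}, {0}, {2} are disjoint, each induces a connected subgraph, and every pair is joined by at least one edge of G. Contracting each set to a single vertex therefore yields K_{4} as a minor, and since treewidth is minor-monotone, tw(G) ≥ tw(K_{4}) = 3. The upper and lower bounds meet at 3, so that is the treewidth.

3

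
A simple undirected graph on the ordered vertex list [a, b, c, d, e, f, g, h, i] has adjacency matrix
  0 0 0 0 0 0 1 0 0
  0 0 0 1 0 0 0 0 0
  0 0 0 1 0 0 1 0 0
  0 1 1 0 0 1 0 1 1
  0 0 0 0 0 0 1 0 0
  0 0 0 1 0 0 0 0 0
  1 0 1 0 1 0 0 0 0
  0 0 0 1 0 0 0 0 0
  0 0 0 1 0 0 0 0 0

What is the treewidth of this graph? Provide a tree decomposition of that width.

Treewidth 1.
One optimal decomposition is:
Bags: B1 = {c, d}  B2 = {d, i}  B3 = {d, h}  B4 = {c, g}  B5 = {d, f}  B6 = {e, g}  B7 = {a, g}  B8 = {b, d}
Tree: B1–B2, B1–B3, B1–B4, B2–B5, B4–B6, B4–B7, B1–B8

The largest bag has 2 vertices, giving width 1; this decomposition certifies tw(G) ≤ 1. Since G has at least one edge (e.g. c–d), it is not an edgeless graph, so tw(G) ≥ 1. Therefore the treewidth is 1.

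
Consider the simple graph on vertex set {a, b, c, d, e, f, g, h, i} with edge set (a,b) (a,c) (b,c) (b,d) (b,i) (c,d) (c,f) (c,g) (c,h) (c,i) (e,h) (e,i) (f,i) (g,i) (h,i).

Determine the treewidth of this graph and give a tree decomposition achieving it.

Treewidth 2.
One optimal decomposition is:
Bags: B1 = {b, c, i}  B2 = {b, c, d}  B3 = {a, b, c}  B4 = {c, h, i}  B5 = {c, f, i}  B6 = {c, g, i}  B7 = {e, h, i}
Tree: B1–B2, B2–B3, B1–B4, B1–B5, B5–B6, B4–B7

Each bag holds 3 vertices, so the decomposition has width 2, which upper-bounds the treewidth. On the other hand G contains the 3-clique {e, h, i}. A clique must lie in a single bag of any decomposition, so no decomposition can have width below 2. Therefore the treewidth is 2.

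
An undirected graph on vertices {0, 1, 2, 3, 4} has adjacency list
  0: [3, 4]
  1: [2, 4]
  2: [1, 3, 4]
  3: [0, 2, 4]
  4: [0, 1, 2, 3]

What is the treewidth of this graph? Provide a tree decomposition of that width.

Treewidth 2.
Bags: B1 = {1, 2, 4}  B2 = {2, 3, 4}  B3 = {0, 3, 4}
Tree: B1–B2, B2–B3

Each bag holds 3 vertices, so the decomposition has width 2, which upper-bounds the treewidth. For the lower bound, the 3 vertices {0, 3, 4} are pairwise adjacent, and any tree decomposition puts a clique entirely inside one bag — forcing width ≥ 2. Combining the bounds, tw(G) = 2.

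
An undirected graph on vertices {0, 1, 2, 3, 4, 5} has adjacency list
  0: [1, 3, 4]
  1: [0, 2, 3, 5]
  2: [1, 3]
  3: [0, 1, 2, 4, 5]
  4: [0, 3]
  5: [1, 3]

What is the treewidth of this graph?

2

A width-2 tree decomposition is:
Bags: B1 = {1, 2, 3}  B2 = {0, 1, 3}  B3 = {0, 3, 4}  B4 = {1, 3, 5}
Tree: B1–B2, B2–B3, B1–B4
Each bag holds 3 vertices, so the decomposition has width 2, which upper-bounds the treewidth. On the other hand G contains the 3-clique {0, 1, 3}. A clique must lie in a single bag of any decomposition, so no decomposition can have width below 2. The upper and lower bounds meet at 2, so that is the treewidth.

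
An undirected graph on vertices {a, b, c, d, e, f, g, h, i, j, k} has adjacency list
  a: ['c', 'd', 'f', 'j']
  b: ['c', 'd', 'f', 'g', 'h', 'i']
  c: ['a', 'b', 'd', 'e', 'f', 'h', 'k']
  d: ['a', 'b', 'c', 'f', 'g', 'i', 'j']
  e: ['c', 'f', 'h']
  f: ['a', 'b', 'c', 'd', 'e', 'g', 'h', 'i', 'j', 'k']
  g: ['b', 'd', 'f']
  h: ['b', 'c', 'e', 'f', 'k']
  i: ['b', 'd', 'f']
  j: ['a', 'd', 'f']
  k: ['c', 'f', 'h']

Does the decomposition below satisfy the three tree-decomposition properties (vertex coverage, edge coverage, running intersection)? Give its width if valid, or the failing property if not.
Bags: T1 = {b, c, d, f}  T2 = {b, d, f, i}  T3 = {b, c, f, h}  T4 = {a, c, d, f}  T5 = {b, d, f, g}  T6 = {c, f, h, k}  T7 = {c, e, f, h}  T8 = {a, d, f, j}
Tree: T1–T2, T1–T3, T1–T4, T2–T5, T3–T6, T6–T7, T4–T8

Yes; width 3.

Vertex coverage: the bags together contain {a, b, c, d, e, f, g, h, i, j, k}, the full vertex set. Edge coverage: each edge of G has both endpoints in at least one bag. Running intersection: for every vertex, the bags containing it form a connected subtree. All three properties hold, so this is a valid tree decomposition of width max|bag| − 1 = 3, and hence tw(G) ≤ 3.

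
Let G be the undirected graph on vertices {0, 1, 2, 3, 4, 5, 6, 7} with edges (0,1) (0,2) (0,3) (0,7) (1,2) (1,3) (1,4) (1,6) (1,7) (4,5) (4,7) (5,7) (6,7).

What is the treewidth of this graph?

2

A width-2 tree decomposition is:
Bags: B1 = {1, 6, 7}  B2 = {1, 4, 7}  B3 = {0, 1, 7}  B4 = {0, 1, 3}  B5 = {0, 1, 2}  B6 = {4, 5, 7}
Tree: B1–B2, B1–B3, B3–B4, B4–B5, B2–B6
Each bag holds 3 vertices, so the decomposition has width 2, which upper-bounds the treewidth. Conversely, {0, 1, 2} is a clique of size 3, and the vertices of any clique must share a bag in every tree decomposition; so some bag has ≥ 3 vertices and tw(G) ≥ 2. Hence tw(G) = 2 exactly.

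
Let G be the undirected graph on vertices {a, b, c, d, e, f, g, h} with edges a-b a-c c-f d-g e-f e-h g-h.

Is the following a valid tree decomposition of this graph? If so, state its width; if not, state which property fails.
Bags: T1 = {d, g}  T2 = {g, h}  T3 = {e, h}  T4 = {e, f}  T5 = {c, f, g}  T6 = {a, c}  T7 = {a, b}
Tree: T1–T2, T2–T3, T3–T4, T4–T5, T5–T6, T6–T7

A tree decomposition must satisfy three properties: every vertex lies in some bag; for every edge, both endpoints lie together in some bag; and for every vertex, the bags containing it form a connected subtree. Here bags containing vertex g are not connected in the tree, so the decomposition is invalid.

No — bags containing vertex g are not connected in the tree.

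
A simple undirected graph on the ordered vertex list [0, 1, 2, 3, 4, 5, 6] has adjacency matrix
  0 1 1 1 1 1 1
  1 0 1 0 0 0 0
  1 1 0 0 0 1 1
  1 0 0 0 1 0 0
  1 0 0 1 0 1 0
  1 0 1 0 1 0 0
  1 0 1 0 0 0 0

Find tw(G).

2

A width-2 tree decomposition is:
Bags: B1 = {0, 2, 5}  B2 = {0, 2, 6}  B3 = {0, 1, 2}  B4 = {0, 4, 5}  B5 = {0, 3, 4}
Tree: B1–B2, B1–B3, B1–B4, B4–B5
The largest bag has 3 vertices, giving width 2; this decomposition certifies tw(G) ≤ 2. Conversely, {0, 1, 2} is a clique of size 3, and the vertices of any clique must share a bag in every tree decomposition; so some bag has ≥ 3 vertices and tw(G) ≥ 2. The upper and lower bounds meet at 2, so that is the treewidth.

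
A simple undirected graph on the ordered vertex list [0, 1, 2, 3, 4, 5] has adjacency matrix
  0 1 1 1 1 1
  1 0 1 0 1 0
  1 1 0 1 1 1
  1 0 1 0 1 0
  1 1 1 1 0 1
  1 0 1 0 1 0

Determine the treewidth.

3

A width-3 tree decomposition is:
Bags: B1 = {0, 2, 4, 5}  B2 = {0, 2, 3, 4}  B3 = {0, 1, 2, 4}
Tree: B1–B2, B1–B3
Every bag has size at most 4, so the width is 4 − 1 = 3 and tw(G) ≤ 3. Conversely, {0, 1, 2, 4} is a clique of size 4, and the vertices of any clique must share a bag in every tree decomposition; so some bag has ≥ 4 vertices and tw(G) ≥ 3. Hence tw(G) = 3 exactly.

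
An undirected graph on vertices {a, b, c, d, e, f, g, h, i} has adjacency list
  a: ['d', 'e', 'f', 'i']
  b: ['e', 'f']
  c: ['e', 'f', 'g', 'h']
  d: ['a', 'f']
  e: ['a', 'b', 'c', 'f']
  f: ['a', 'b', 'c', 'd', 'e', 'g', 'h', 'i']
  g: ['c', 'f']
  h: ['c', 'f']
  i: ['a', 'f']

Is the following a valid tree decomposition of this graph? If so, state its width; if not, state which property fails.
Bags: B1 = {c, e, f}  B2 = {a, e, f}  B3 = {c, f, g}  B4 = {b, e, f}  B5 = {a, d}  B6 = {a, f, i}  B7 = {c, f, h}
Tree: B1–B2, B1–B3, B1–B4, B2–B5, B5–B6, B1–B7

A tree decomposition must satisfy three properties: every vertex lies in some bag; for every edge, both endpoints lie together in some bag; and for every vertex, the bags containing it form a connected subtree. Here edge (f,d) lies in no bag, so the decomposition is invalid.

No — edge (f,d) lies in no bag.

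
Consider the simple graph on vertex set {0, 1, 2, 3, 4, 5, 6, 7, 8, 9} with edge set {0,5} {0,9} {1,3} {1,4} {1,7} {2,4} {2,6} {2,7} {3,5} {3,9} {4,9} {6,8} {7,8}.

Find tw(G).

A width-2 tree decomposition is:
Bags: B1 = {2, 6, 8}  B2 = {2, 7, 8}  B3 = {2, 4, 7}  B4 = {1, 4, 7}  B5 = {1, 4, 9}  B6 = {1, 3, 9}  B7 = {0, 3, 9}  B8 = {0, 3, 5}
Tree: B1–B2, B2–B3, B3–B4, B4–B5, B5–B6, B6–B7, B7–B8
Every bag has size at most 3, so the width is 3 − 1 = 2 and tw(G) ≤ 2. Since 6–8–7–2–6 is a cycle in G, G is not acyclic. Forests are exactly the graphs of treewidth ≤ 1, so tw(G) ≥ 2. Hence tw(G) = 2 exactly.

2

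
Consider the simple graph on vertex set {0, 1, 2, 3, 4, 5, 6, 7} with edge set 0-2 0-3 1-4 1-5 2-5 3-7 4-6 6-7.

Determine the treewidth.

A width-2 tree decomposition is:
Bags: B1 = {4, 6, 7}  B2 = {1, 4, 7}  B3 = {1, 5, 7}  B4 = {2, 5, 7}  B5 = {0, 2, 7}  B6 = {0, 3, 7}
Tree: B1–B2, B2–B3, B3–B4, B4–B5, B5–B6
Every bag has size at most 3, so the width is 3 − 1 = 2 and tw(G) ≤ 2. Since 7–6–4–1–5–2–0–3–7 is a cycle in G, G is not acyclic. Forests are exactly the graphs of treewidth ≤ 1, so tw(G) ≥ 2. Combining the bounds, tw(G) = 2.

2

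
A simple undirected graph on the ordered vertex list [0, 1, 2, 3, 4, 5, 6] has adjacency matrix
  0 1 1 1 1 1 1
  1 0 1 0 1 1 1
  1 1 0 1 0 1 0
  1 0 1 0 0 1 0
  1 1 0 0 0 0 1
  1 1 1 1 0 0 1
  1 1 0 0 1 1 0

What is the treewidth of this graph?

3

A width-3 tree decomposition is:
Bags: B1 = {0, 1, 4, 6}  B2 = {0, 1, 5, 6}  B3 = {0, 1, 2, 5}  B4 = {0, 2, 3, 5}
Tree: B1–B2, B2–B3, B3–B4
The largest bag has 4 vertices, giving width 3; this decomposition certifies tw(G) ≤ 3. Conversely, {0, 1, 4, 6} is a clique of size 4, and the vertices of any clique must share a bag in every tree decomposition; so some bag has ≥ 4 vertices and tw(G) ≥ 3. Therefore the treewidth is 3.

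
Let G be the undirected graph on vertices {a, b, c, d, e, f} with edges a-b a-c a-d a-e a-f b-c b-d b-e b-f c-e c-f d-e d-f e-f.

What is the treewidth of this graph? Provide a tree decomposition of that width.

The largest bag has 5 vertices, giving width 4; this decomposition certifies tw(G) ≤ 4. Conversely, {a, b, d, e, f} is a clique of size 5, and the vertices of any clique must share a bag in every tree decomposition; so some bag has ≥ 5 vertices and tw(G) ≥ 4. Hence tw(G) = 4 exactly.

Treewidth 4.
One optimal decomposition is:
Bags: B1 = {a, b, d, e, f}  B2 = {a, b, c, e, f}
Tree: B1–B2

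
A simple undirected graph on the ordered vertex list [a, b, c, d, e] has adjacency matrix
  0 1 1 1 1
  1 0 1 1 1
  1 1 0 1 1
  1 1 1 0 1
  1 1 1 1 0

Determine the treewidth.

A width-4 tree decomposition is:
Bags: B1 = {a, b, c, d, e}
Tree: (single bag)
With just one bag of size 5, the width is 5 − 1 = 4, so tw(G) ≤ 4. Conversely, {a, b, c, d, e} is a clique of size 5, and the vertices of any clique must share a bag in every tree decomposition; so some bag has ≥ 5 vertices and tw(G) ≥ 4. The upper and lower bounds meet at 4, so that is the treewidth.

4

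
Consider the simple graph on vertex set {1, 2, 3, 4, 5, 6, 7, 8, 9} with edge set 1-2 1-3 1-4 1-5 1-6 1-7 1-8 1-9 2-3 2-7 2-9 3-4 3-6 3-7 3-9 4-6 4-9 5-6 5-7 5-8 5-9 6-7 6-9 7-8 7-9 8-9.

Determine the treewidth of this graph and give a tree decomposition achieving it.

Treewidth 4.
One optimal decomposition is:
Bags: B1 = {1, 3, 6, 7, 9}  B2 = {1, 2, 3, 7, 9}  B3 = {1, 5, 6, 7, 9}  B4 = {1, 3, 4, 6, 9}  B5 = {1, 5, 7, 8, 9}
Tree: B1–B2, B1–B3, B1–B4, B3–B5

Each bag holds 5 vertices, so the decomposition has width 4, which upper-bounds the treewidth. Conversely, {1, 3, 4, 6, 9} is a clique of size 5, and the vertices of any clique must share a bag in every tree decomposition; so some bag has ≥ 5 vertices and tw(G) ≥ 4. Therefore the treewidth is 4.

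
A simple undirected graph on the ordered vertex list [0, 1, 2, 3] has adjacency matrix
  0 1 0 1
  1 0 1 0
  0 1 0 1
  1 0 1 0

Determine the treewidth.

2

A width-2 tree decomposition is:
Bags: B1 = {0, 2, 3}  B2 = {0, 1, 2}
Tree: B1–B2
Each bag holds 3 vertices, so the decomposition has width 2, which upper-bounds the treewidth. For the lower bound, G contains the cycle 0–3–2–1–0, so G is not a forest; only forests have treewidth ≤ 1, hence tw(G) ≥ 2. Therefore the treewidth is 2.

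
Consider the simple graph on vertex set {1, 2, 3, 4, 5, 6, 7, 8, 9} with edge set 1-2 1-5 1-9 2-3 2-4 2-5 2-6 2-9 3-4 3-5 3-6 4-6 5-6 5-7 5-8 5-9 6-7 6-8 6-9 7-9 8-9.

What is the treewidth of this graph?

A width-3 tree decomposition is:
Bags: B1 = {5, 6, 8, 9}  B2 = {5, 6, 7, 9}  B3 = {2, 5, 6, 9}  B4 = {1, 2, 5, 9}  B5 = {2, 3, 5, 6}  B6 = {2, 3, 4, 6}
Tree: B1–B2, B2–B3, B3–B4, B3–B5, B5–B6
The largest bag has 4 vertices, giving width 3; this decomposition certifies tw(G) ≤ 3. On the other hand G contains the 4-clique {2, 3, 4, 6}. A clique must lie in a single bag of any decomposition, so no decomposition can have width below 3. Hence tw(G) = 3 exactly.

3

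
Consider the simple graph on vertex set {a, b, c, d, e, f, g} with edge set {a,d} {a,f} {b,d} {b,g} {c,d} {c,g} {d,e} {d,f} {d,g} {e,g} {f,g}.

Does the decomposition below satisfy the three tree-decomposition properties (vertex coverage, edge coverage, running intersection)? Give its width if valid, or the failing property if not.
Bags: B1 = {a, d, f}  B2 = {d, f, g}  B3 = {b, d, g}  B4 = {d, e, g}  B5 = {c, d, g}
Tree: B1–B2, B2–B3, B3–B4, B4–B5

Yes; width 2.

Checking the three conditions: (i) the bags cover all of {a, b, c, d, e, f, g}; (ii) for each edge, some bag contains both endpoints; (iii) the bags containing any fixed vertex form a subtree. All hold, so the decomposition is valid with width 3 − 1 = 2.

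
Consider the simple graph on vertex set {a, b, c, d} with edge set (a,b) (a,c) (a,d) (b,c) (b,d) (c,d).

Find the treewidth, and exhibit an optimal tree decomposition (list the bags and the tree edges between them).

Treewidth 3.
Bags: B1 = {a, b, c, d}
Tree: (single bag)

A single bag containing all 4 vertices is trivially a valid decomposition of width 3. Conversely, {a, b, c, d} is a clique of size 4, and the vertices of any clique must share a bag in every tree decomposition; so some bag has ≥ 4 vertices and tw(G) ≥ 3. Combining the bounds, tw(G) = 3.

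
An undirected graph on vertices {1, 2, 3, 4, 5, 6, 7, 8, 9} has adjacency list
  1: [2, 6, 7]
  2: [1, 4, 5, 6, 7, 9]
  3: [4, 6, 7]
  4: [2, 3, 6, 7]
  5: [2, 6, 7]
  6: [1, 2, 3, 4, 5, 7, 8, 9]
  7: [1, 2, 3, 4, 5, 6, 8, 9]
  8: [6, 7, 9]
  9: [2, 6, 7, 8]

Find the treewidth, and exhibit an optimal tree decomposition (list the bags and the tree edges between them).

Treewidth 3.
One optimal decomposition is:
Bags: B1 = {3, 4, 6, 7}  B2 = {2, 4, 6, 7}  B3 = {2, 5, 6, 7}  B4 = {2, 6, 7, 9}  B5 = {6, 7, 8, 9}  B6 = {1, 2, 6, 7}
Tree: B1–B2, B2–B3, B3–B4, B4–B5, B4–B6

Each bag holds 4 vertices, so the decomposition has width 3, which upper-bounds the treewidth. For the lower bound, the 4 vertices {6, 7, 8, 9} are pairwise adjacent, and any tree decomposition puts a clique entirely inside one bag — forcing width ≥ 3. Combining the bounds, tw(G) = 3.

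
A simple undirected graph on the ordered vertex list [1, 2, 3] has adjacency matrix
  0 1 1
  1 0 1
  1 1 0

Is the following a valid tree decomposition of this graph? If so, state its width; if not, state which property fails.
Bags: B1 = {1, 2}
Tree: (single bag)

No — vertex 3 appears in no bag.

A tree decomposition must satisfy three properties: every vertex lies in some bag; for every edge, both endpoints lie together in some bag; and for every vertex, the bags containing it form a connected subtree. Here vertex 3 appears in no bag, so the decomposition is invalid.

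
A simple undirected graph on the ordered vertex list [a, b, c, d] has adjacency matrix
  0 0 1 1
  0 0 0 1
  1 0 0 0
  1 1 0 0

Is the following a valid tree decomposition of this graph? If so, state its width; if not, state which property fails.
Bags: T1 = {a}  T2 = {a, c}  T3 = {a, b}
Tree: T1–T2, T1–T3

No — vertex d appears in no bag.

A tree decomposition must satisfy three properties: every vertex lies in some bag; for every edge, both endpoints lie together in some bag; and for every vertex, the bags containing it form a connected subtree. Here vertex d appears in no bag, so the decomposition is invalid.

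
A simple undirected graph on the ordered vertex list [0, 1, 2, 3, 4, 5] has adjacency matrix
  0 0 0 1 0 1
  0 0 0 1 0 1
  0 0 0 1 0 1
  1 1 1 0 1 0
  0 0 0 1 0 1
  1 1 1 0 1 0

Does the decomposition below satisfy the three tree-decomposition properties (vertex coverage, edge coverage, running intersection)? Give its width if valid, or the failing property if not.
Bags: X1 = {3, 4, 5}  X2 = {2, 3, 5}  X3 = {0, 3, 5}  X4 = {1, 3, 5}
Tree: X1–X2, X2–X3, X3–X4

Yes; width 2.

Checking the three conditions: (i) the bags cover all of {0, 1, 2, 3, 4, 5}; (ii) for each edge, some bag contains both endpoints; (iii) the bags containing any fixed vertex form a subtree. All hold, so the decomposition is valid with width 3 − 1 = 2.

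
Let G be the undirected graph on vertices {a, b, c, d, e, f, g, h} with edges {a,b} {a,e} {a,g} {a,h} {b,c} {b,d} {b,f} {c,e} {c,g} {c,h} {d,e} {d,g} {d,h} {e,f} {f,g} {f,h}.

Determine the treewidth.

A width-4 tree decomposition is:
Bags: B1 = {b, c, e, g, h}  B2 = {b, e, f, g, h}  B3 = {a, b, e, g, h}  B4 = {b, d, e, g, h}
Tree: B1–B2, B2–B3, B3–B4
Every bag has size at most 5, so the width is 5 − 1 = 4 and tw(G) ≤ 4. For the lower bound: the 5 vertex sets {c,e}, {f,g}, {a,b}, {h}, {d} are disjoint, each induces a connected subgraph, and every pair is joined by at least one edge of G. Contracting each set to a single vertex therefore yields K_{5} as a minor, and since treewidth is minor-monotone, tw(G) ≥ tw(K_{5}) = 4. Combining the bounds, tw(G) = 4.

4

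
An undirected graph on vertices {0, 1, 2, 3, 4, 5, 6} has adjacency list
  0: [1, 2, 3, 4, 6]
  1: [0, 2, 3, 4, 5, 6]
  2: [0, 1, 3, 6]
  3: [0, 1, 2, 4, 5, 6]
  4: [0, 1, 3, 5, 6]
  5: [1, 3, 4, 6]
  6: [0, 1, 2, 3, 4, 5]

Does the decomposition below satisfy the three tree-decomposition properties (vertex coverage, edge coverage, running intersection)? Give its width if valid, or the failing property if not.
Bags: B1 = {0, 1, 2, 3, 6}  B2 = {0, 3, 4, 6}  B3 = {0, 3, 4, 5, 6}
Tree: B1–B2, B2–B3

A tree decomposition must satisfy three properties: every vertex lies in some bag; for every edge, both endpoints lie together in some bag; and for every vertex, the bags containing it form a connected subtree. Here edge (1,4) lies in no bag, so the decomposition is invalid.

No — edge (1,4) lies in no bag.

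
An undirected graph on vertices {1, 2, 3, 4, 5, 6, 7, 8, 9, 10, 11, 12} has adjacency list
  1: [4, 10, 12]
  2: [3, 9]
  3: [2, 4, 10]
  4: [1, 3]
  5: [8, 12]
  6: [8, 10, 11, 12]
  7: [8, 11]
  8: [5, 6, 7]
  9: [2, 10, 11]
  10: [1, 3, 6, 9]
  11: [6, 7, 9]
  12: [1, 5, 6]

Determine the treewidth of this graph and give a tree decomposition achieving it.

The largest bag has 4 vertices, giving width 3; this decomposition certifies tw(G) ≤ 3. For the lower bound: the 4 vertex sets {2,3,4}, {1}, {10}, {6,9,11,12} are disjoint, each induces a connected subgraph, and every pair is joined by at least one edge of G. Contracting each set to a single vertex therefore yields K_{4} as a minor, and since treewidth is minor-monotone, tw(G) ≥ tw(K_{4}) = 3. Therefore the treewidth is 3.

Treewidth 3.
One such decomposition:
Bags: B1 = {1, 2, 3, 4}  B2 = {1, 2, 3, 10}  B3 = {1, 2, 9, 10}  B4 = {1, 9, 10, 12}  B5 = {6, 9, 10, 12}  B6 = {6, 9, 11, 12}  B7 = {5, 6, 11, 12}  B8 = {5, 6, 8, 11}  B9 = {5, 7, 8, 11}
Tree: B1–B2, B2–B3, B3–B4, B4–B5, B5–B6, B6–B7, B7–B8, B8–B9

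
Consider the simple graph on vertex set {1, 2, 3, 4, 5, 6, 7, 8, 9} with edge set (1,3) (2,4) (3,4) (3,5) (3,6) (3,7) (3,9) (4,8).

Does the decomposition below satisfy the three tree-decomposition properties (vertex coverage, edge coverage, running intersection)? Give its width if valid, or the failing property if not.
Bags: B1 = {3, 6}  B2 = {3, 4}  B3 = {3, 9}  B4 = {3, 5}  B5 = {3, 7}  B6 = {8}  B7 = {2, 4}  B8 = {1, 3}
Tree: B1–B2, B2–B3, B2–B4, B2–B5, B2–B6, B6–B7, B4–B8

No — edge (4,8) lies in no bag.

A tree decomposition must satisfy three properties: every vertex lies in some bag; for every edge, both endpoints lie together in some bag; and for every vertex, the bags containing it form a connected subtree. Here edge (4,8) lies in no bag, so the decomposition is invalid.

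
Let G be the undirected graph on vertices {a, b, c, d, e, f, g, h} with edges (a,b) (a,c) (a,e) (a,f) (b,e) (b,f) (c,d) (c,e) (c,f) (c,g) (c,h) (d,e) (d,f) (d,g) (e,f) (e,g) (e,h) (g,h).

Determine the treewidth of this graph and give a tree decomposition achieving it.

The largest bag has 4 vertices, giving width 3; this decomposition certifies tw(G) ≤ 3. On the other hand G contains the 4-clique {c, d, e, g}. A clique must lie in a single bag of any decomposition, so no decomposition can have width below 3. Therefore the treewidth is 3.

Treewidth 3.
Bags: B1 = {c, d, e, f}  B2 = {c, d, e, g}  B3 = {a, c, e, f}  B4 = {a, b, e, f}  B5 = {c, e, g, h}
Tree: B1–B2, B1–B3, B3–B4, B2–B5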